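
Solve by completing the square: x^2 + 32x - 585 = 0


Start: x^2 + 32x - 585 = 0
Move constant: x^2 + 32x = 585
Half of 32 is 16, squared is 256
Add 256 to both sides: x^2 + 32x + 256 = 841
(x + 16)^2 = 841
x + 16 = ±29
x = -16 + 29 = 13 or x = -16 - 29 = -45

x = -45, x = 13


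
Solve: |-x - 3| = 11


An absolute value equation |expr| = 11 gives two cases:
Case 1: -x - 3 = 11
  -x = 14, so x = -14
Case 2: -x - 3 = -11
  -x = -8, so x = 8

x = -14, x = 8


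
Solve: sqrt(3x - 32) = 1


Square both sides: 3x - 32 = 1^2 = 1
3x = 1 + 32 = 33
x = 11
Check: sqrt(3*11 - 32) = sqrt(1) = 1 ✓

x = 11


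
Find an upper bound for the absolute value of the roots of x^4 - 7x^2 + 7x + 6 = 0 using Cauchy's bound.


Cauchy's bound: all roots r satisfy |r| <= 1 + max(|a_i/a_n|) for i = 0,...,n-1
where a_n is the leading coefficient.

Coefficients: [1, 0, -7, 7, 6]
Leading coefficient a_n = 1
Ratios |a_i/a_n|: 0, 7, 7, 6
Maximum ratio: 7
Cauchy's bound: |r| <= 1 + 7 = 8

Upper bound = 8


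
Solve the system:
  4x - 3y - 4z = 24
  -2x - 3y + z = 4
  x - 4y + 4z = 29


Using Cramer's rule. Expand each determinant along the first row.
D  = 4*[(-3)*4 - 1*(-4)] - (-3)*[(-2)*4 - 1*1] + (-4)*[(-2)*(-4) - (-3)*1]
  = 4*(-8) - (-3)*(-9) + (-4)*(11) = -103
Dx = 24*[(-3)*4 - 1*(-4)] - (-3)*[4*4 - 1*29] + (-4)*[4*(-4) - (-3)*29]
  = 24*(-8) - (-3)*(-13) + (-4)*(71) = -515
Dy = 4*[4*4 - 1*29] - 24*[(-2)*4 - 1*1] + (-4)*[(-2)*29 - 4*1]
  = 4*(-13) - 24*(-9) + (-4)*(-62) = 412
Dz = 4*[(-3)*29 - 4*(-4)] - (-3)*[(-2)*29 - 4*1] + 24*[(-2)*(-4) - (-3)*1]
  = 4*(-71) - (-3)*(-62) + 24*(11) = -206
x = Dx/D = -515/-103 = 5, y = Dy/D = 412/-103 = -4, z = Dz/D = -206/-103 = 2
Check eq1: (4)(5) + (-3)(-4) + (-4)(2) = 24 = 24 ✓
Check eq2: (-2)(5) + (-3)(-4) + (1)(2) = 4 = 4 ✓
Check eq3: (1)(5) + (-4)(-4) + (4)(2) = 29 = 29 ✓

x = 5, y = -4, z = 2


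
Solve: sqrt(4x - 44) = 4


Square both sides: 4x - 44 = 4^2 = 16
4x = 16 + 44 = 60
x = 15
Check: sqrt(4*15 - 44) = sqrt(16) = 4 ✓

x = 15


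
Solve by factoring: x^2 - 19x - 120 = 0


We need two numbers that multiply to -120 and add to -19.
Those numbers are 5 and -24 (since 5 * (-24) = -120 and 5 + (-24) = -19).
So x^2 - 19x - 120 = (x + 5)(x - 24) = 0
Setting each factor to zero: x = -5 or x = 24

x = -5, x = 24


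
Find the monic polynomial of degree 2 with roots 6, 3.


A monic polynomial with roots 6, 3 is:
p(x) = (x - 6)(x - 3)
After multiplying by (x - 6): x - 6
After multiplying by (x - 3): x^2 - 9x + 18

x^2 - 9x + 18


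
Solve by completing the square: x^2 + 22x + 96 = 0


Start: x^2 + 22x + 96 = 0
Move constant: x^2 + 22x = -96
Half of 22 is 11, squared is 121
Add 121 to both sides: x^2 + 22x + 121 = 25
(x + 11)^2 = 25
x + 11 = ±5
x = -11 + 5 = -6 or x = -11 - 5 = -16

x = -16, x = -6


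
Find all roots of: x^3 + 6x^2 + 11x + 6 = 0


Let p(x) = x^3 + 6x^2 + 11x + 6. By the rational root theorem (leading coefficient 1), any rational root is an integer divisor of 6: try ±1, ±2, ... in turn.
Test x = 1: value = 24 ≠ 0.
Test x = -1: value = 0 ✓, so (x + 1) is a factor.
Synthetic division by (x + 1): bring down 1; 1(-1) + 6 = 5; 5(-1) + 11 = 6; 6(-1) + 6 = 0 → quotient x^2 + 5x + 6, remainder 0.
Solve the quadratic x^2 + 5x + 6 = 0: discriminant = 5^2 - 4(1)(6) = 25 - 24 = 1.
sqrt(1) = 1, so x = (-5 ± 1)/2: x = -2 or x = -3.
Collecting all roots found:

x = -3, x = -2, x = -1


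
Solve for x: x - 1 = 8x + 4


Starting with: x - 1 = 8x + 4
Move all x terms to left: (1 - 8)x = 4 + 1
Simplify: -7x = 5
Divide both sides by -7: x = -5/7

x = -5/7


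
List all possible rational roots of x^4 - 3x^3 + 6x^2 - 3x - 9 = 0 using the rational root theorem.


Rational root theorem: possible roots are ±p/q where:
  p divides the constant term (-9): p ∈ {1, 3, 9}
  q divides the leading coefficient (1): q ∈ {1}

All possible rational roots: -9, -3, -1, 1, 3, 9

-9, -3, -1, 1, 3, 9


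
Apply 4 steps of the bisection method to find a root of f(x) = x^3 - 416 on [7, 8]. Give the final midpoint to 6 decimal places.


f(x) = x^3 - 416
f(7) = -73 < 0
f(8) = 96 > 0

Step 1: midpoint = (7.000000 + 8.000000)/2 = 7.500000
  f(7.500000) = 5.875000
  f(mid) > 0, so root is in [7.000000, 7.500000]

Step 2: midpoint = (7.000000 + 7.500000)/2 = 7.250000
  f(7.250000) = -34.921875
  f(mid) < 0, so root is in [7.250000, 7.500000]

Step 3: midpoint = (7.250000 + 7.500000)/2 = 7.375000
  f(7.375000) = -14.869141
  f(mid) < 0, so root is in [7.375000, 7.500000]

Step 4: midpoint = (7.375000 + 7.500000)/2 = 7.437500
  f(7.437500) = -4.584229
  f(mid) < 0, so root is in [7.437500, 7.500000]

midpoint = 7.437500


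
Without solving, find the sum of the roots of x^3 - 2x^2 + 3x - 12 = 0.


By Vieta's formulas for x^3 + bx^2 + cx + d = 0:
  r1 + r2 + r3 = -b/a = 2
  r1*r2 + r1*r3 + r2*r3 = c/a = 3
  r1*r2*r3 = -d/a = 12


Sum = 2


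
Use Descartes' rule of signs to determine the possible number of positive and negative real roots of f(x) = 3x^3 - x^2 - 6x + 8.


Descartes' rule of signs:

For positive roots, count sign changes in f(x) = 3x^3 - x^2 - 6x + 8:
Signs of coefficients: +, -, -, +
Number of sign changes: 2
Possible positive real roots: 2, 0

For negative roots, examine f(-x) = -3x^3 - x^2 + 6x + 8:
Signs of coefficients: -, -, +, +
Number of sign changes: 1
Possible negative real roots: 1

Positive roots: 2 or 0; Negative roots: 1


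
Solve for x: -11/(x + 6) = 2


Multiply both sides by (x + 6): -11 = 2(x + 6)
Distribute: -11 = 2x + 12
2x = -11 - 12 = -23
x = -23/2

x = -23/2


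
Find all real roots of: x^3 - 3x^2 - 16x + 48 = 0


Let p(x) = x^3 - 3x^2 - 16x + 48. By the rational root theorem (leading coefficient 1), any rational root is an integer divisor of 48: try ±1, ±2, ... in turn.
Test x = 1: value = 30 ≠ 0.
Test x = -1: value = 60 ≠ 0.
Test x = 2: value = 12 ≠ 0.
Test x = -2: value = 60 ≠ 0.
Test x = 3: value = 0 ✓, so (x - 3) is a factor.
Synthetic division by (x - 3): bring down 1; 1(3) - 3 = 0; 0(3) - 16 = -16; (-16)(3) + 48 = 0 → quotient x^2 - 16, remainder 0.
Solve the quadratic x^2 - 16 = 0: discriminant = 0^2 - 4(1)(-16) = 0 + 64 = 64.
sqrt(64) = 8, so x = (0 ± 8)/2: x = 4 or x = -4.

x = -4, x = 3, x = 4


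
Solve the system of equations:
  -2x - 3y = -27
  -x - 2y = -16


Using Cramer's rule:
Determinant D = (-2)(-2) - (-1)(-3) = 4 - 3 = 1
Dx = (-27)(-2) - (-16)(-3) = 54 - 48 = 6
Dy = (-2)(-16) - (-1)(-27) = 32 - 27 = 5
x = Dx/D = 6/1 = 6
y = Dy/D = 5/1 = 5

x = 6, y = 5


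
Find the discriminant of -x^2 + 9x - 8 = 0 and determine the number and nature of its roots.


For ax^2 + bx + c = 0, discriminant D = b^2 - 4ac
Here a = -1, b = 9, c = -8
D = (9)^2 - 4(-1)(-8) = 81 - 32 = 49

D = 49 > 0 and is a perfect square (sqrt = 7)
The equation has 2 distinct real rational roots.

Discriminant = 49, 2 distinct real rational roots


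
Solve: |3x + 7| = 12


An absolute value equation |expr| = 12 gives two cases:
Case 1: 3x + 7 = 12
  3x = 5, so x = 5/3
Case 2: 3x + 7 = -12
  3x = -19, so x = -19/3

x = -19/3, x = 5/3


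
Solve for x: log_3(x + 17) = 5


Convert to exponential form: x + 17 = 3^5 = 243
x = 243 - 17 = 226
Check: log_3(226 + 17) = log_3(243) = log_3(243) = 5 ✓

x = 226


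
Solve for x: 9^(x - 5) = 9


Express both sides with the same base.
9 = 9^1
Since the bases match, equate exponents: x - 5 = 1
So x = 1 - (-5) = 6

x = 6


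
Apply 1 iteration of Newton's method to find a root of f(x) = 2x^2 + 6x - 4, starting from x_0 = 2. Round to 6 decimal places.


Newton's method: x_(n+1) = x_n - f(x_n)/f'(x_n)
f(x) = 2x^2 + 6x - 4
f'(x) = 4x + 6

Iteration 1:
  f(2.000000) = 16.000000
  f'(2.000000) = 14.000000
  x_1 = 2.000000 - (16.000000)/(14.000000) = 0.857143

x_1 = 0.857143


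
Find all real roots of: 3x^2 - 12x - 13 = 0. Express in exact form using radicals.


Using the quadratic formula: x = (-b ± sqrt(b^2 - 4ac)) / (2a)
Here a = 3, b = -12, c = -13
Discriminant = b^2 - 4ac = (-12)^2 - 4(3)(-13) = 144 + 156 = 300
Since discriminant = 300 > 0, there are two real roots.
x = (12 ± 10*sqrt(3)) / 6
Simplifying: x = (6 ± 5*sqrt(3)) / 3
Numerically: x ≈ 4.8868 or x ≈ -0.8868

x = (6 + 5*sqrt(3)) / 3 or x = (6 - 5*sqrt(3)) / 3


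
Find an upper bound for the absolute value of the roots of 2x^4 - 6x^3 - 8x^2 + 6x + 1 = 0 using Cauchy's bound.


Cauchy's bound: all roots r satisfy |r| <= 1 + max(|a_i/a_n|) for i = 0,...,n-1
where a_n is the leading coefficient.

Coefficients: [2, -6, -8, 6, 1]
Leading coefficient a_n = 2
Ratios |a_i/a_n|: 3, 4, 3, 1/2
Maximum ratio: 4
Cauchy's bound: |r| <= 1 + 4 = 5

Upper bound = 5


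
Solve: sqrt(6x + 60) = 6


Square both sides: 6x + 60 = 6^2 = 36
6x = 36 - 60 = -24
x = -4
Check: sqrt(6*(-4) + 60) = sqrt(36) = 6 ✓

x = -4


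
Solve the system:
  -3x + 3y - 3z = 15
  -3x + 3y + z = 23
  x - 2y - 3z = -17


Using Cramer's rule. Expand each determinant along the first row.
D  = (-3)*[3*(-3) - 1*(-2)] - 3*[(-3)*(-3) - 1*1] + (-3)*[(-3)*(-2) - 3*1]
  = (-3)*(-7) - 3*(8) + (-3)*(3) = -12
Dx = 15*[3*(-3) - 1*(-2)] - 3*[23*(-3) - 1*(-17)] + (-3)*[23*(-2) - 3*(-17)]
  = 15*(-7) - 3*(-52) + (-3)*(5) = 36
Dy = (-3)*[23*(-3) - 1*(-17)] - 15*[(-3)*(-3) - 1*1] + (-3)*[(-3)*(-17) - 23*1]
  = (-3)*(-52) - 15*(8) + (-3)*(28) = -48
Dz = (-3)*[3*(-17) - 23*(-2)] - 3*[(-3)*(-17) - 23*1] + 15*[(-3)*(-2) - 3*1]
  = (-3)*(-5) - 3*(28) + 15*(3) = -24
x = Dx/D = 36/-12 = -3, y = Dy/D = -48/-12 = 4, z = Dz/D = -24/-12 = 2
Check eq1: (-3)(-3) + (3)(4) + (-3)(2) = 15 = 15 ✓
Check eq2: (-3)(-3) + (3)(4) + (1)(2) = 23 = 23 ✓
Check eq3: (1)(-3) + (-2)(4) + (-3)(2) = -17 = -17 ✓

x = -3, y = 4, z = 2


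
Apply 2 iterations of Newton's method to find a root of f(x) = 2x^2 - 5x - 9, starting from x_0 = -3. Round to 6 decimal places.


Newton's method: x_(n+1) = x_n - f(x_n)/f'(x_n)
f(x) = 2x^2 - 5x - 9
f'(x) = 4x - 5

Iteration 1:
  f(-3.000000) = 24.000000
  f'(-3.000000) = -17.000000
  x_1 = -3.000000 - (24.000000)/(-17.000000) = -1.588235

Iteration 2:
  f(-1.588235) = 3.986159
  f'(-1.588235) = -11.352941
  x_2 = -1.588235 - (3.986159)/(-11.352941) = -1.237123

x_2 = -1.237123


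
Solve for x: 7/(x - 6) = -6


Multiply both sides by (x - 6): 7 = -6(x - 6)
Distribute: 7 = -6x + 36
-6x = 7 - 36 = -29
x = 29/6

x = 29/6


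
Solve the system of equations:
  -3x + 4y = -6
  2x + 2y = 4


Using Cramer's rule:
Determinant D = (-3)(2) - (2)(4) = -6 - 8 = -14
Dx = (-6)(2) - (4)(4) = -12 - 16 = -28
Dy = (-3)(4) - (2)(-6) = -12 + 12 = 0
x = Dx/D = -28/-14 = 2
y = Dy/D = 0/-14 = 0

x = 2, y = 0


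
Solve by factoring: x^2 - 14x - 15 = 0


We need two numbers that multiply to -15 and add to -14.
Those numbers are 1 and -15 (since 1 * (-15) = -15 and 1 + (-15) = -14).
So x^2 - 14x - 15 = (x + 1)(x - 15) = 0
Setting each factor to zero: x = -1 or x = 15

x = -1, x = 15


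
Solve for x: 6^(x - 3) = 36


Express both sides with the same base.
36 = 6^2
Since the bases match, equate exponents: x - 3 = 2
So x = 2 - (-3) = 5

x = 5


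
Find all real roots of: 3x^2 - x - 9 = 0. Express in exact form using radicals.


Using the quadratic formula: x = (-b ± sqrt(b^2 - 4ac)) / (2a)
Here a = 3, b = -1, c = -9
Discriminant = b^2 - 4ac = (-1)^2 - 4(3)(-9) = 1 + 108 = 109
Since discriminant = 109 > 0, there are two real roots.
x = (1 ± sqrt(109)) / 6
Numerically: x ≈ 1.9067 or x ≈ -1.5734

x = (1 + sqrt(109)) / 6 or x = (1 - sqrt(109)) / 6


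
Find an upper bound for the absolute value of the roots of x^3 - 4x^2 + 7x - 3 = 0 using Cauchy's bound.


Cauchy's bound: all roots r satisfy |r| <= 1 + max(|a_i/a_n|) for i = 0,...,n-1
where a_n is the leading coefficient.

Coefficients: [1, -4, 7, -3]
Leading coefficient a_n = 1
Ratios |a_i/a_n|: 4, 7, 3
Maximum ratio: 7
Cauchy's bound: |r| <= 1 + 7 = 8

Upper bound = 8


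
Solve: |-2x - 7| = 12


An absolute value equation |expr| = 12 gives two cases:
Case 1: -2x - 7 = 12
  -2x = 19, so x = -19/2
Case 2: -2x - 7 = -12
  -2x = -5, so x = 5/2

x = -19/2, x = 5/2


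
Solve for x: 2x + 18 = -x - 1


Starting with: 2x + 18 = -x - 1
Move all x terms to left: (2 + 1)x = -1 - 18
Simplify: 3x = -19
Divide both sides by 3: x = -19/3

x = -19/3


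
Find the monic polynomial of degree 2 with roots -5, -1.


A monic polynomial with roots -5, -1 is:
p(x) = (x + 5)(x + 1)
After multiplying by (x + 5): x + 5
After multiplying by (x + 1): x^2 + 6x + 5

x^2 + 6x + 5


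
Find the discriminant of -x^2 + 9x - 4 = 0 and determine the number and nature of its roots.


For ax^2 + bx + c = 0, discriminant D = b^2 - 4ac
Here a = -1, b = 9, c = -4
D = (9)^2 - 4(-1)(-4) = 81 - 16 = 65

D = 65 > 0 but not a perfect square
The equation has 2 distinct real irrational roots.

Discriminant = 65, 2 distinct real irrational roots


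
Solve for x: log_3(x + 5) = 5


Convert to exponential form: x + 5 = 3^5 = 243
x = 243 - 5 = 238
Check: log_3(238 + 5) = log_3(243) = log_3(243) = 5 ✓

x = 238


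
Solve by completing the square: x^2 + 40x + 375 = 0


Start: x^2 + 40x + 375 = 0
Move constant: x^2 + 40x = -375
Half of 40 is 20, squared is 400
Add 400 to both sides: x^2 + 40x + 400 = 25
(x + 20)^2 = 25
x + 20 = ±5
x = -20 + 5 = -15 or x = -20 - 5 = -25

x = -25, x = -15


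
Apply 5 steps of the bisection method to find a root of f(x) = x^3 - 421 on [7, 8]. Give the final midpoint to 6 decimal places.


f(x) = x^3 - 421
f(7) = -78 < 0
f(8) = 91 > 0

Step 1: midpoint = (7.000000 + 8.000000)/2 = 7.500000
  f(7.500000) = 0.875000
  f(mid) > 0, so root is in [7.000000, 7.500000]

Step 2: midpoint = (7.000000 + 7.500000)/2 = 7.250000
  f(7.250000) = -39.921875
  f(mid) < 0, so root is in [7.250000, 7.500000]

Step 3: midpoint = (7.250000 + 7.500000)/2 = 7.375000
  f(7.375000) = -19.869141
  f(mid) < 0, so root is in [7.375000, 7.500000]

Step 4: midpoint = (7.375000 + 7.500000)/2 = 7.437500
  f(7.437500) = -9.584229
  f(mid) < 0, so root is in [7.437500, 7.500000]

Step 5: midpoint = (7.437500 + 7.500000)/2 = 7.468750
  f(7.468750) = -4.376495
  f(mid) < 0, so root is in [7.468750, 7.500000]

midpoint = 7.468750


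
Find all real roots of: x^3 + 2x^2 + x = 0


The constant term is 0, so x = 0 is a root. Factor out x:
  x(x^2 + 2x + 1) = 0
Solve the quadratic x^2 + 2x + 1 = 0: discriminant = 2^2 - 4(1)(1) = 4 - 4 = 0.
Discriminant = 0, so a double root: x = -2/2 = -1.

x = -1 (multiplicity 2), x = 0


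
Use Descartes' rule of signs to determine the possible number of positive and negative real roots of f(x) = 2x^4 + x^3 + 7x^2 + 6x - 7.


Descartes' rule of signs:

For positive roots, count sign changes in f(x) = 2x^4 + x^3 + 7x^2 + 6x - 7:
Signs of coefficients: +, +, +, +, -
Number of sign changes: 1
Possible positive real roots: 1

For negative roots, examine f(-x) = 2x^4 - x^3 + 7x^2 - 6x - 7:
Signs of coefficients: +, -, +, -, -
Number of sign changes: 3
Possible negative real roots: 3, 1

Positive roots: 1; Negative roots: 3 or 1


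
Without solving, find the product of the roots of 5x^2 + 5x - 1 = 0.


By Vieta's formulas for ax^2 + bx + c = 0:
  Sum of roots = -b/a
  Product of roots = c/a

Here a = 5, b = 5, c = -1
Sum = -(5)/5 = -1
Product = -1/5 = -1/5

Product = -1/5


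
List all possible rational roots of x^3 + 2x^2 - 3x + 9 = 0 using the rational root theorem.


Rational root theorem: possible roots are ±p/q where:
  p divides the constant term (9): p ∈ {1, 3, 9}
  q divides the leading coefficient (1): q ∈ {1}

All possible rational roots: -9, -3, -1, 1, 3, 9

-9, -3, -1, 1, 3, 9


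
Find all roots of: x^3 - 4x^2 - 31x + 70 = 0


Let p(x) = x^3 - 4x^2 - 31x + 70. By the rational root theorem (leading coefficient 1), any rational root is an integer divisor of 70: try ±1, ±2, ... in turn.
Test x = 1: value = 36 ≠ 0.
Test x = -1: value = 96 ≠ 0.
Test x = 2: value = 0 ✓, so (x - 2) is a factor.
Synthetic division by (x - 2): bring down 1; 1(2) - 4 = -2; (-2)(2) - 31 = -35; (-35)(2) + 70 = 0 → quotient x^2 - 2x - 35, remainder 0.
Solve the quadratic x^2 - 2x - 35 = 0: discriminant = (-2)^2 - 4(1)(-35) = 4 + 140 = 144.
sqrt(144) = 12, so x = (2 ± 12)/2: x = 7 or x = -5.
Collecting all roots found:

x = -5, x = 2, x = 7


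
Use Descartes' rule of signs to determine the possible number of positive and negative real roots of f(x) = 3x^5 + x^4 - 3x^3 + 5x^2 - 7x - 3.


Descartes' rule of signs:

For positive roots, count sign changes in f(x) = 3x^5 + x^4 - 3x^3 + 5x^2 - 7x - 3:
Signs of coefficients: +, +, -, +, -, -
Number of sign changes: 3
Possible positive real roots: 3, 1

For negative roots, examine f(-x) = -3x^5 + x^4 + 3x^3 + 5x^2 + 7x - 3:
Signs of coefficients: -, +, +, +, +, -
Number of sign changes: 2
Possible negative real roots: 2, 0

Positive roots: 3 or 1; Negative roots: 2 or 0


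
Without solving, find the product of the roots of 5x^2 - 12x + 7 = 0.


By Vieta's formulas for ax^2 + bx + c = 0:
  Sum of roots = -b/a
  Product of roots = c/a

Here a = 5, b = -12, c = 7
Sum = -(-12)/5 = 12/5
Product = 7/5 = 7/5

Product = 7/5


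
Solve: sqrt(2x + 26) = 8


Square both sides: 2x + 26 = 8^2 = 64
2x = 64 - 26 = 38
x = 19
Check: sqrt(2*19 + 26) = sqrt(64) = 8 ✓

x = 19


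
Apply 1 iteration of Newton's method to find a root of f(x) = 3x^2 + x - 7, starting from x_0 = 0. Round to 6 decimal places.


Newton's method: x_(n+1) = x_n - f(x_n)/f'(x_n)
f(x) = 3x^2 + x - 7
f'(x) = 6x + 1

Iteration 1:
  f(0.000000) = -7.000000
  f'(0.000000) = 1.000000
  x_1 = 0.000000 - (-7.000000)/(1.000000) = 7.000000

x_1 = 7.000000


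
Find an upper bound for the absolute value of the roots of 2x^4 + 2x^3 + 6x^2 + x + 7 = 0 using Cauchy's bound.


Cauchy's bound: all roots r satisfy |r| <= 1 + max(|a_i/a_n|) for i = 0,...,n-1
where a_n is the leading coefficient.

Coefficients: [2, 2, 6, 1, 7]
Leading coefficient a_n = 2
Ratios |a_i/a_n|: 1, 3, 1/2, 7/2
Maximum ratio: 7/2
Cauchy's bound: |r| <= 1 + 7/2 = 9/2

Upper bound = 9/2


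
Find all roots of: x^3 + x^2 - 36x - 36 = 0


Let p(x) = x^3 + x^2 - 36x - 36. By the rational root theorem (leading coefficient 1), any rational root is an integer divisor of 36: try ±1, ±2, ... in turn.
Test x = 1: value = -70 ≠ 0.
Test x = -1: value = 0 ✓, so (x + 1) is a factor.
Synthetic division by (x + 1): bring down 1; 1(-1) + 1 = 0; 0(-1) - 36 = -36; (-36)(-1) - 36 = 0 → quotient x^2 - 36, remainder 0.
Solve the quadratic x^2 - 36 = 0: discriminant = 0^2 - 4(1)(-36) = 0 + 144 = 144.
sqrt(144) = 12, so x = (0 ± 12)/2: x = 6 or x = -6.
Collecting all roots found:

x = -6, x = -1, x = 6


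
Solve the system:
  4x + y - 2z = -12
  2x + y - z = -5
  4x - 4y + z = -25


Using Cramer's rule. Expand each determinant along the first row.
D  = 4*[1*1 - (-1)*(-4)] - 1*[2*1 - (-1)*4] + (-2)*[2*(-4) - 1*4]
  = 4*(-3) - 1*(6) + (-2)*(-12) = 6
Dx = (-12)*[1*1 - (-1)*(-4)] - 1*[(-5)*1 - (-1)*(-25)] + (-2)*[(-5)*(-4) - 1*(-25)]
  = (-12)*(-3) - 1*(-30) + (-2)*(45) = -24
Dy = 4*[(-5)*1 - (-1)*(-25)] - (-12)*[2*1 - (-1)*4] + (-2)*[2*(-25) - (-5)*4]
  = 4*(-30) - (-12)*(6) + (-2)*(-30) = 12
Dz = 4*[1*(-25) - (-5)*(-4)] - 1*[2*(-25) - (-5)*4] + (-12)*[2*(-4) - 1*4]
  = 4*(-45) - 1*(-30) + (-12)*(-12) = -6
x = Dx/D = -24/6 = -4, y = Dy/D = 12/6 = 2, z = Dz/D = -6/6 = -1
Check eq1: (4)(-4) + (1)(2) + (-2)(-1) = -12 = -12 ✓
Check eq2: (2)(-4) + (1)(2) + (-1)(-1) = -5 = -5 ✓
Check eq3: (4)(-4) + (-4)(2) + (1)(-1) = -25 = -25 ✓

x = -4, y = 2, z = -1


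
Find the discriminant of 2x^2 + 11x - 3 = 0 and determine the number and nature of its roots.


For ax^2 + bx + c = 0, discriminant D = b^2 - 4ac
Here a = 2, b = 11, c = -3
D = (11)^2 - 4(2)(-3) = 121 + 24 = 145

D = 145 > 0 but not a perfect square
The equation has 2 distinct real irrational roots.

Discriminant = 145, 2 distinct real irrational roots


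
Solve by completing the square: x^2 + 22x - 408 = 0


Start: x^2 + 22x - 408 = 0
Move constant: x^2 + 22x = 408
Half of 22 is 11, squared is 121
Add 121 to both sides: x^2 + 22x + 121 = 529
(x + 11)^2 = 529
x + 11 = ±23
x = -11 + 23 = 12 or x = -11 - 23 = -34

x = -34, x = 12


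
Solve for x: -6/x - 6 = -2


Subtract -6 from both sides: -6/x = 4
Multiply both sides by x: -6 = 4 * x
Divide by 4: x = -3/2

x = -3/2


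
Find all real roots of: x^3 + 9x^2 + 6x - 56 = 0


Let p(x) = x^3 + 9x^2 + 6x - 56. By the rational root theorem (leading coefficient 1), any rational root is an integer divisor of 56: try ±1, ±2, ... in turn.
Test x = 1: value = -40 ≠ 0.
Test x = -1: value = -54 ≠ 0.
Test x = 2: value = 0 ✓, so (x - 2) is a factor.
Synthetic division by (x - 2): bring down 1; 1(2) + 9 = 11; 11(2) + 6 = 28; 28(2) - 56 = 0 → quotient x^2 + 11x + 28, remainder 0.
Solve the quadratic x^2 + 11x + 28 = 0: discriminant = 11^2 - 4(1)(28) = 121 - 112 = 9.
sqrt(9) = 3, so x = (-11 ± 3)/2: x = -4 or x = -7.

x = -7, x = -4, x = 2


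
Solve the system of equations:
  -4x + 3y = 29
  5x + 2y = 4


Using Cramer's rule:
Determinant D = (-4)(2) - (5)(3) = -8 - 15 = -23
Dx = (29)(2) - (4)(3) = 58 - 12 = 46
Dy = (-4)(4) - (5)(29) = -16 - 145 = -161
x = Dx/D = 46/-23 = -2
y = Dy/D = -161/-23 = 7

x = -2, y = 7


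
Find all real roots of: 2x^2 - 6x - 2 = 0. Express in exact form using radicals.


Using the quadratic formula: x = (-b ± sqrt(b^2 - 4ac)) / (2a)
Here a = 2, b = -6, c = -2
Discriminant = b^2 - 4ac = (-6)^2 - 4(2)(-2) = 36 + 16 = 52
Since discriminant = 52 > 0, there are two real roots.
x = (6 ± 2*sqrt(13)) / 4
Simplifying: x = (3 ± sqrt(13)) / 2
Numerically: x ≈ 3.3028 or x ≈ -0.3028

x = (3 + sqrt(13)) / 2 or x = (3 - sqrt(13)) / 2


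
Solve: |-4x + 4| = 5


An absolute value equation |expr| = 5 gives two cases:
Case 1: -4x + 4 = 5
  -4x = 1, so x = -1/4
Case 2: -4x + 4 = -5
  -4x = -9, so x = 9/4

x = -1/4, x = 9/4


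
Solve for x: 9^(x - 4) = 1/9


Express both sides with the same base.
1/9 = 9^(-1)
Since the bases match, equate exponents: x - 4 = -1
So x = -1 - (-4) = 3

x = 3


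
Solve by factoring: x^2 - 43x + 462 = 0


We need two numbers that multiply to 462 and add to -43.
Those numbers are -22 and -21 (since (-22) * (-21) = 462 and (-22) + (-21) = -43).
So x^2 - 43x + 462 = (x - 22)(x - 21) = 0
Setting each factor to zero: x = 22 or x = 21

x = 21, x = 22


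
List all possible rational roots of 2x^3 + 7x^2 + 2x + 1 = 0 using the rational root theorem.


Rational root theorem: possible roots are ±p/q where:
  p divides the constant term (1): p ∈ {1}
  q divides the leading coefficient (2): q ∈ {1, 2}

All possible rational roots: -1, -1/2, 1/2, 1

-1, -1/2, 1/2, 1


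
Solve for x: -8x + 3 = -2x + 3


Starting with: -8x + 3 = -2x + 3
Move all x terms to left: (-8 + 2)x = 3 - 3
Simplify: -6x = 0
Divide both sides by -6: x = 0

x = 0


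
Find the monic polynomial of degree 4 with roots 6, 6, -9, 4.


A monic polynomial with roots 6, 6, -9, 4 is:
p(x) = (x - 6)(x - 6)(x + 9)(x - 4)
After multiplying by (x - 6): x - 6
After multiplying by (x - 6): x^2 - 12x + 36
After multiplying by (x + 9): x^3 - 3x^2 - 72x + 324
After multiplying by (x - 4): x^4 - 7x^3 - 60x^2 + 612x - 1296

x^4 - 7x^3 - 60x^2 + 612x - 1296


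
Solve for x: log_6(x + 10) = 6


Convert to exponential form: x + 10 = 6^6 = 46656
x = 46656 - 10 = 46646
Check: log_6(46646 + 10) = log_6(46656) = log_6(46656) = 6 ✓

x = 46646


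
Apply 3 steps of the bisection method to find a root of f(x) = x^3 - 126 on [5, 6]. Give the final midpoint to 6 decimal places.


f(x) = x^3 - 126
f(5) = -1 < 0
f(6) = 90 > 0

Step 1: midpoint = (5.000000 + 6.000000)/2 = 5.500000
  f(5.500000) = 40.375000
  f(mid) > 0, so root is in [5.000000, 5.500000]

Step 2: midpoint = (5.000000 + 5.500000)/2 = 5.250000
  f(5.250000) = 18.703125
  f(mid) > 0, so root is in [5.000000, 5.250000]

Step 3: midpoint = (5.000000 + 5.250000)/2 = 5.125000
  f(5.125000) = 8.611328
  f(mid) > 0, so root is in [5.000000, 5.125000]

midpoint = 5.125000


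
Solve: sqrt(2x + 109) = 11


Square both sides: 2x + 109 = 11^2 = 121
2x = 121 - 109 = 12
x = 6
Check: sqrt(2*6 + 109) = sqrt(121) = 11 ✓

x = 6


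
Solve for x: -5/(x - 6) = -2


Multiply both sides by (x - 6): -5 = -2(x - 6)
Distribute: -5 = -2x + 12
-2x = -5 - 12 = -17
x = 17/2

x = 17/2


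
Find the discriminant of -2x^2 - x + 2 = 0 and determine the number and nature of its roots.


For ax^2 + bx + c = 0, discriminant D = b^2 - 4ac
Here a = -2, b = -1, c = 2
D = (-1)^2 - 4(-2)(2) = 1 + 16 = 17

D = 17 > 0 but not a perfect square
The equation has 2 distinct real irrational roots.

Discriminant = 17, 2 distinct real irrational roots


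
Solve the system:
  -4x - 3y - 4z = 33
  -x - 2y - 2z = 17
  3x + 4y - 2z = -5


Using Cramer's rule. Expand each determinant along the first row.
D  = (-4)*[(-2)*(-2) - (-2)*4] - (-3)*[(-1)*(-2) - (-2)*3] + (-4)*[(-1)*4 - (-2)*3]
  = (-4)*(12) - (-3)*(8) + (-4)*(2) = -32
Dx = 33*[(-2)*(-2) - (-2)*4] - (-3)*[17*(-2) - (-2)*(-5)] + (-4)*[17*4 - (-2)*(-5)]
  = 33*(12) - (-3)*(-44) + (-4)*(58) = 32
Dy = (-4)*[17*(-2) - (-2)*(-5)] - 33*[(-1)*(-2) - (-2)*3] + (-4)*[(-1)*(-5) - 17*3]
  = (-4)*(-44) - 33*(8) + (-4)*(-46) = 96
Dz = (-4)*[(-2)*(-5) - 17*4] - (-3)*[(-1)*(-5) - 17*3] + 33*[(-1)*4 - (-2)*3]
  = (-4)*(-58) - (-3)*(-46) + 33*(2) = 160
x = Dx/D = 32/-32 = -1, y = Dy/D = 96/-32 = -3, z = Dz/D = 160/-32 = -5
Check eq1: (-4)(-1) + (-3)(-3) + (-4)(-5) = 33 = 33 ✓
Check eq2: (-1)(-1) + (-2)(-3) + (-2)(-5) = 17 = 17 ✓
Check eq3: (3)(-1) + (4)(-3) + (-2)(-5) = -5 = -5 ✓

x = -1, y = -3, z = -5


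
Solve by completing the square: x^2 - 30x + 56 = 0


Start: x^2 - 30x + 56 = 0
Move constant: x^2 - 30x = -56
Half of -30 is -15, squared is 225
Add 225 to both sides: x^2 - 30x + 225 = 169
(x - 15)^2 = 169
x - 15 = ±13
x = 15 + 13 = 28 or x = 15 - 13 = 2

x = 2, x = 28


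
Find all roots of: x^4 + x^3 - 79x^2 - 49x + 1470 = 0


Let p(x) = x^4 + x^3 - 79x^2 - 49x + 1470. By the rational root theorem (leading coefficient 1), any rational root is an integer divisor of 1470: try ±1, ±2, ... in turn.
Test x = 1: value = 1344 ≠ 0.
Test x = -1: value = 1440 ≠ 0.
Test x = 2: value = 1080 ≠ 0.
Test x = -2: value = 1260 ≠ 0.
Test x = 3: value = 720 ≠ 0.
Test x = -3: value = 960 ≠ 0.
Test x = 5: value = 0 ✓, so (x - 5) is a factor.
Synthetic division by (x - 5): bring down 1; 1(5) + 1 = 6; 6(5) - 79 = -49; (-49)(5) - 49 = -294; (-294)(5) + 1470 = 0 → quotient x^3 + 6x^2 - 49x - 294, remainder 0.
Continue with the quotient x^3 + 6x^2 - 49x - 294 (candidates must divide 294).
Test x = 6: value = -156 ≠ 0.
Test x = -6: value = 0 ✓, so (x + 6) is a factor.
Synthetic division by (x + 6): bring down 1; 1(-6) + 6 = 0; 0(-6) - 49 = -49; (-49)(-6) - 294 = 0 → quotient x^2 - 49, remainder 0.
Solve the quadratic x^2 - 49 = 0: discriminant = 0^2 - 4(1)(-49) = 0 + 196 = 196.
sqrt(196) = 14, so x = (0 ± 14)/2: x = 7 or x = -7.
Collecting all roots found:

x = -7, x = -6, x = 5, x = 7


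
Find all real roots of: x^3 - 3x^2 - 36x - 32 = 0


Let p(x) = x^3 - 3x^2 - 36x - 32. By the rational root theorem (leading coefficient 1), any rational root is an integer divisor of 32: try ±1, ±2, ... in turn.
Test x = 1: value = -70 ≠ 0.
Test x = -1: value = 0 ✓, so (x + 1) is a factor.
Synthetic division by (x + 1): bring down 1; 1(-1) - 3 = -4; (-4)(-1) - 36 = -32; (-32)(-1) - 32 = 0 → quotient x^2 - 4x - 32, remainder 0.
Solve the quadratic x^2 - 4x - 32 = 0: discriminant = (-4)^2 - 4(1)(-32) = 16 + 128 = 144.
sqrt(144) = 12, so x = (4 ± 12)/2: x = 8 or x = -4.

x = -4, x = -1, x = 8


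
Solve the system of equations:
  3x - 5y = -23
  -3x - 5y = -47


Using Cramer's rule:
Determinant D = (3)(-5) - (-3)(-5) = -15 - 15 = -30
Dx = (-23)(-5) - (-47)(-5) = 115 - 235 = -120
Dy = (3)(-47) - (-3)(-23) = -141 - 69 = -210
x = Dx/D = -120/-30 = 4
y = Dy/D = -210/-30 = 7

x = 4, y = 7


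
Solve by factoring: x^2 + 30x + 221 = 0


We need two numbers that multiply to 221 and add to 30.
Those numbers are 13 and 17 (since 13 * 17 = 221 and 13 + 17 = 30).
So x^2 + 30x + 221 = (x + 13)(x + 17) = 0
Setting each factor to zero: x = -13 or x = -17

x = -17, x = -13


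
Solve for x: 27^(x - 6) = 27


Express both sides with the same base.
27 = 27^1
Since the bases match, equate exponents: x - 6 = 1
So x = 1 - (-6) = 7

x = 7


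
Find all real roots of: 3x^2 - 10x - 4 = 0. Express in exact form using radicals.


Using the quadratic formula: x = (-b ± sqrt(b^2 - 4ac)) / (2a)
Here a = 3, b = -10, c = -4
Discriminant = b^2 - 4ac = (-10)^2 - 4(3)(-4) = 100 + 48 = 148
Since discriminant = 148 > 0, there are two real roots.
x = (10 ± 2*sqrt(37)) / 6
Simplifying: x = (5 ± sqrt(37)) / 3
Numerically: x ≈ 3.6943 or x ≈ -0.3609

x = (5 + sqrt(37)) / 3 or x = (5 - sqrt(37)) / 3


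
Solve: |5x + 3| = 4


An absolute value equation |expr| = 4 gives two cases:
Case 1: 5x + 3 = 4
  5x = 1, so x = 1/5
Case 2: 5x + 3 = -4
  5x = -7, so x = -7/5

x = -7/5, x = 1/5


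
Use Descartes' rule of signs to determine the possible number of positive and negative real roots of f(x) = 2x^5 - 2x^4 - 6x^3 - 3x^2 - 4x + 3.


Descartes' rule of signs:

For positive roots, count sign changes in f(x) = 2x^5 - 2x^4 - 6x^3 - 3x^2 - 4x + 3:
Signs of coefficients: +, -, -, -, -, +
Number of sign changes: 2
Possible positive real roots: 2, 0

For negative roots, examine f(-x) = -2x^5 - 2x^4 + 6x^3 - 3x^2 + 4x + 3:
Signs of coefficients: -, -, +, -, +, +
Number of sign changes: 3
Possible negative real roots: 3, 1

Positive roots: 2 or 0; Negative roots: 3 or 1


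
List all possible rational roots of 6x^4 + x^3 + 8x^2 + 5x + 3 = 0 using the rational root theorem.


Rational root theorem: possible roots are ±p/q where:
  p divides the constant term (3): p ∈ {1, 3}
  q divides the leading coefficient (6): q ∈ {1, 2, 3, 6}

All possible rational roots: -3, -3/2, -1, -1/2, -1/3, -1/6, 1/6, 1/3, 1/2, 1, 3/2, 3

-3, -3/2, -1, -1/2, -1/3, -1/6, 1/6, 1/3, 1/2, 1, 3/2, 3


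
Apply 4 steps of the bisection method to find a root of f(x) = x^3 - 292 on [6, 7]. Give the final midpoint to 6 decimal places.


f(x) = x^3 - 292
f(6) = -76 < 0
f(7) = 51 > 0

Step 1: midpoint = (6.000000 + 7.000000)/2 = 6.500000
  f(6.500000) = -17.375000
  f(mid) < 0, so root is in [6.500000, 7.000000]

Step 2: midpoint = (6.500000 + 7.000000)/2 = 6.750000
  f(6.750000) = 15.546875
  f(mid) > 0, so root is in [6.500000, 6.750000]

Step 3: midpoint = (6.500000 + 6.750000)/2 = 6.625000
  f(6.625000) = -1.224609
  f(mid) < 0, so root is in [6.625000, 6.750000]

Step 4: midpoint = (6.625000 + 6.750000)/2 = 6.687500
  f(6.687500) = 7.082764
  f(mid) > 0, so root is in [6.625000, 6.687500]

midpoint = 6.687500


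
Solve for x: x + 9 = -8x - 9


Starting with: x + 9 = -8x - 9
Move all x terms to left: (1 + 8)x = -9 - 9
Simplify: 9x = -18
Divide both sides by 9: x = -2

x = -2


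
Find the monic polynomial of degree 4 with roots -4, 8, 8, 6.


A monic polynomial with roots -4, 8, 8, 6 is:
p(x) = (x + 4)(x - 8)(x - 8)(x - 6)
After multiplying by (x + 4): x + 4
After multiplying by (x - 8): x^2 - 4x - 32
After multiplying by (x - 8): x^3 - 12x^2 + 256
After multiplying by (x - 6): x^4 - 18x^3 + 72x^2 + 256x - 1536

x^4 - 18x^3 + 72x^2 + 256x - 1536


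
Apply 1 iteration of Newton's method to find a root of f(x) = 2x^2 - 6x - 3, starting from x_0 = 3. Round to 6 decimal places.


Newton's method: x_(n+1) = x_n - f(x_n)/f'(x_n)
f(x) = 2x^2 - 6x - 3
f'(x) = 4x - 6

Iteration 1:
  f(3.000000) = -3.000000
  f'(3.000000) = 6.000000
  x_1 = 3.000000 - (-3.000000)/(6.000000) = 3.500000

x_1 = 3.500000


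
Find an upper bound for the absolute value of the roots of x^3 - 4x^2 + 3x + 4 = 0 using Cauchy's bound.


Cauchy's bound: all roots r satisfy |r| <= 1 + max(|a_i/a_n|) for i = 0,...,n-1
where a_n is the leading coefficient.

Coefficients: [1, -4, 3, 4]
Leading coefficient a_n = 1
Ratios |a_i/a_n|: 4, 3, 4
Maximum ratio: 4
Cauchy's bound: |r| <= 1 + 4 = 5

Upper bound = 5


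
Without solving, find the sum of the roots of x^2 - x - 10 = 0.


By Vieta's formulas for ax^2 + bx + c = 0:
  Sum of roots = -b/a
  Product of roots = c/a

Here a = 1, b = -1, c = -10
Sum = -(-1)/1 = 1
Product = -10/1 = -10

Sum = 1


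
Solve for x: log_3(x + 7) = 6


Convert to exponential form: x + 7 = 3^6 = 729
x = 729 - 7 = 722
Check: log_3(722 + 7) = log_3(729) = log_3(729) = 6 ✓

x = 722


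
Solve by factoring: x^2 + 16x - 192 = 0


We need two numbers that multiply to -192 and add to 16.
Those numbers are 24 and -8 (since 24 * (-8) = -192 and 24 + (-8) = 16).
So x^2 + 16x - 192 = (x + 24)(x - 8) = 0
Setting each factor to zero: x = -24 or x = 8

x = -24, x = 8


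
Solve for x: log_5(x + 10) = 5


Convert to exponential form: x + 10 = 5^5 = 3125
x = 3125 - 10 = 3115
Check: log_5(3115 + 10) = log_5(3125) = log_5(3125) = 5 ✓

x = 3115


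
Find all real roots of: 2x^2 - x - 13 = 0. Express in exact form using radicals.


Using the quadratic formula: x = (-b ± sqrt(b^2 - 4ac)) / (2a)
Here a = 2, b = -1, c = -13
Discriminant = b^2 - 4ac = (-1)^2 - 4(2)(-13) = 1 + 104 = 105
Since discriminant = 105 > 0, there are two real roots.
x = (1 ± sqrt(105)) / 4
Numerically: x ≈ 2.8117 or x ≈ -2.3117

x = (1 + sqrt(105)) / 4 or x = (1 - sqrt(105)) / 4


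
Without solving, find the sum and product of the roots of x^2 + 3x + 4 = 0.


By Vieta's formulas for ax^2 + bx + c = 0:
  Sum of roots = -b/a
  Product of roots = c/a

Here a = 1, b = 3, c = 4
Sum = -(3)/1 = -3
Product = 4/1 = 4

Sum = -3, Product = 4


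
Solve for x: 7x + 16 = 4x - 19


Starting with: 7x + 16 = 4x - 19
Move all x terms to left: (7 - 4)x = -19 - 16
Simplify: 3x = -35
Divide both sides by 3: x = -35/3

x = -35/3


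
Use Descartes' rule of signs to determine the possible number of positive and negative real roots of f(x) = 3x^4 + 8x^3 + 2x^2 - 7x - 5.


Descartes' rule of signs:

For positive roots, count sign changes in f(x) = 3x^4 + 8x^3 + 2x^2 - 7x - 5:
Signs of coefficients: +, +, +, -, -
Number of sign changes: 1
Possible positive real roots: 1

For negative roots, examine f(-x) = 3x^4 - 8x^3 + 2x^2 + 7x - 5:
Signs of coefficients: +, -, +, +, -
Number of sign changes: 3
Possible negative real roots: 3, 1

Positive roots: 1; Negative roots: 3 or 1


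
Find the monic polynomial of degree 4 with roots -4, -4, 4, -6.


A monic polynomial with roots -4, -4, 4, -6 is:
p(x) = (x + 4)(x + 4)(x - 4)(x + 6)
After multiplying by (x + 4): x + 4
After multiplying by (x + 4): x^2 + 8x + 16
After multiplying by (x - 4): x^3 + 4x^2 - 16x - 64
After multiplying by (x + 6): x^4 + 10x^3 + 8x^2 - 160x - 384

x^4 + 10x^3 + 8x^2 - 160x - 384


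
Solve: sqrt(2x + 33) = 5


Square both sides: 2x + 33 = 5^2 = 25
2x = 25 - 33 = -8
x = -4
Check: sqrt(2*(-4) + 33) = sqrt(25) = 5 ✓

x = -4


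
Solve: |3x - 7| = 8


An absolute value equation |expr| = 8 gives two cases:
Case 1: 3x - 7 = 8
  3x = 15, so x = 5
Case 2: 3x - 7 = -8
  3x = -1, so x = -1/3

x = -1/3, x = 5


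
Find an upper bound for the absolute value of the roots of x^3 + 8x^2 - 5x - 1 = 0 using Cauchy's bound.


Cauchy's bound: all roots r satisfy |r| <= 1 + max(|a_i/a_n|) for i = 0,...,n-1
where a_n is the leading coefficient.

Coefficients: [1, 8, -5, -1]
Leading coefficient a_n = 1
Ratios |a_i/a_n|: 8, 5, 1
Maximum ratio: 8
Cauchy's bound: |r| <= 1 + 8 = 9

Upper bound = 9


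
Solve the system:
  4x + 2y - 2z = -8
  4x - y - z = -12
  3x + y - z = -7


Using Cramer's rule. Expand each determinant along the first row.
D  = 4*[(-1)*(-1) - (-1)*1] - 2*[4*(-1) - (-1)*3] + (-2)*[4*1 - (-1)*3]
  = 4*(2) - 2*(-1) + (-2)*(7) = -4
Dx = (-8)*[(-1)*(-1) - (-1)*1] - 2*[(-12)*(-1) - (-1)*(-7)] + (-2)*[(-12)*1 - (-1)*(-7)]
  = (-8)*(2) - 2*(5) + (-2)*(-19) = 12
Dy = 4*[(-12)*(-1) - (-1)*(-7)] - (-8)*[4*(-1) - (-1)*3] + (-2)*[4*(-7) - (-12)*3]
  = 4*(5) - (-8)*(-1) + (-2)*(8) = -4
Dz = 4*[(-1)*(-7) - (-12)*1] - 2*[4*(-7) - (-12)*3] + (-8)*[4*1 - (-1)*3]
  = 4*(19) - 2*(8) + (-8)*(7) = 4
x = Dx/D = 12/-4 = -3, y = Dy/D = -4/-4 = 1, z = Dz/D = 4/-4 = -1
Check eq1: (4)(-3) + (2)(1) + (-2)(-1) = -8 = -8 ✓
Check eq2: (4)(-3) + (-1)(1) + (-1)(-1) = -12 = -12 ✓
Check eq3: (3)(-3) + (1)(1) + (-1)(-1) = -7 = -7 ✓

x = -3, y = 1, z = -1


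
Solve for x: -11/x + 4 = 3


Subtract 4 from both sides: -11/x = -1
Multiply both sides by x: -11 = -1 * x
Divide by -1: x = 11

x = 11


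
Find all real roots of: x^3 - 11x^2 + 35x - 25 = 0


Let p(x) = x^3 - 11x^2 + 35x - 25. By the rational root theorem (leading coefficient 1), any rational root is an integer divisor of 25: try ±1, ±2, ... in turn.
Test x = 1: value = 0 ✓, so (x - 1) is a factor.
Synthetic division by (x - 1): bring down 1; 1(1) - 11 = -10; (-10)(1) + 35 = 25; 25(1) - 25 = 0 → quotient x^2 - 10x + 25, remainder 0.
Solve the quadratic x^2 - 10x + 25 = 0: discriminant = (-10)^2 - 4(1)(25) = 100 - 100 = 0.
Discriminant = 0, so a double root: x = 10/2 = 5.

x = 1, x = 5 (multiplicity 2)


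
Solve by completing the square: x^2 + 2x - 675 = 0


Start: x^2 + 2x - 675 = 0
Move constant: x^2 + 2x = 675
Half of 2 is 1, squared is 1
Add 1 to both sides: x^2 + 2x + 1 = 676
(x + 1)^2 = 676
x + 1 = ±26
x = -1 + 26 = 25 or x = -1 - 26 = -27

x = -27, x = 25


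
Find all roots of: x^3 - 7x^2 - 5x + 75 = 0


Let p(x) = x^3 - 7x^2 - 5x + 75. By the rational root theorem (leading coefficient 1), any rational root is an integer divisor of 75: try ±1, ±2, ... in turn.
Test x = 1: value = 64 ≠ 0.
Test x = -1: value = 72 ≠ 0.
Test x = 3: value = 24 ≠ 0.
Test x = -3: value = 0 ✓, so (x + 3) is a factor.
Synthetic division by (x + 3): bring down 1; 1(-3) - 7 = -10; (-10)(-3) - 5 = 25; 25(-3) + 75 = 0 → quotient x^2 - 10x + 25, remainder 0.
Solve the quadratic x^2 - 10x + 25 = 0: discriminant = (-10)^2 - 4(1)(25) = 100 - 100 = 0.
Discriminant = 0, so a double root: x = 10/2 = 5.
Collecting all roots found:

x = -3, x = 5 (multiplicity 2)


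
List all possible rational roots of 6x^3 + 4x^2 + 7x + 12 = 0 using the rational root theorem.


Rational root theorem: possible roots are ±p/q where:
  p divides the constant term (12): p ∈ {1, 2, 3, 4, 6, 12}
  q divides the leading coefficient (6): q ∈ {1, 2, 3, 6}

All possible rational roots: -12, -6, -4, -3, -2, -3/2, -4/3, -1, -2/3, -1/2, -1/3, -1/6, 1/6, 1/3, 1/2, 2/3, 1, 4/3, 3/2, 2, 3, 4, 6, 12

-12, -6, -4, -3, -2, -3/2, -4/3, -1, -2/3, -1/2, -1/3, -1/6, 1/6, 1/3, 1/2, 2/3, 1, 4/3, 3/2, 2, 3, 4, 6, 12


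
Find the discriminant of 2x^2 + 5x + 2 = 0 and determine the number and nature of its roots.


For ax^2 + bx + c = 0, discriminant D = b^2 - 4ac
Here a = 2, b = 5, c = 2
D = (5)^2 - 4(2)(2) = 25 - 16 = 9

D = 9 > 0 and is a perfect square (sqrt = 3)
The equation has 2 distinct real rational roots.

Discriminant = 9, 2 distinct real rational roots


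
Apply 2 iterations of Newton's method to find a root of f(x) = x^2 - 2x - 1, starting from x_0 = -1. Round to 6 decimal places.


Newton's method: x_(n+1) = x_n - f(x_n)/f'(x_n)
f(x) = x^2 - 2x - 1
f'(x) = 2x - 2

Iteration 1:
  f(-1.000000) = 2.000000
  f'(-1.000000) = -4.000000
  x_1 = -1.000000 - (2.000000)/(-4.000000) = -0.500000

Iteration 2:
  f(-0.500000) = 0.250000
  f'(-0.500000) = -3.000000
  x_2 = -0.500000 - (0.250000)/(-3.000000) = -0.416667

x_2 = -0.416667


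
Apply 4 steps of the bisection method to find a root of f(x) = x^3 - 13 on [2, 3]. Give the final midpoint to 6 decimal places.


f(x) = x^3 - 13
f(2) = -5 < 0
f(3) = 14 > 0

Step 1: midpoint = (2.000000 + 3.000000)/2 = 2.500000
  f(2.500000) = 2.625000
  f(mid) > 0, so root is in [2.000000, 2.500000]

Step 2: midpoint = (2.000000 + 2.500000)/2 = 2.250000
  f(2.250000) = -1.609375
  f(mid) < 0, so root is in [2.250000, 2.500000]

Step 3: midpoint = (2.250000 + 2.500000)/2 = 2.375000
  f(2.375000) = 0.396484
  f(mid) > 0, so root is in [2.250000, 2.375000]

Step 4: midpoint = (2.250000 + 2.375000)/2 = 2.312500
  f(2.312500) = -0.633545
  f(mid) < 0, so root is in [2.312500, 2.375000]

midpoint = 2.312500
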